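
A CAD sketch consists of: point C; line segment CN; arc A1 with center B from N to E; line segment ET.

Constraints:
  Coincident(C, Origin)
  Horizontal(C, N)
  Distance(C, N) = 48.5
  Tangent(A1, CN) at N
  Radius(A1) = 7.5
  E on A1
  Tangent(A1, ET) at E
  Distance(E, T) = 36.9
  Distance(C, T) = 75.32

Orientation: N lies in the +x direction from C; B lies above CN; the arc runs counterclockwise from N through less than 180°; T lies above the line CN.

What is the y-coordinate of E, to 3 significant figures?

6.24

Checks: ∠(BN, NC) = 90.00° ✓; |BE| = 7.500 ✓; ∠(BE, ET) = 90.00° ✓; |ET| = 36.90 ✓; |CT| = 75.32 ✓.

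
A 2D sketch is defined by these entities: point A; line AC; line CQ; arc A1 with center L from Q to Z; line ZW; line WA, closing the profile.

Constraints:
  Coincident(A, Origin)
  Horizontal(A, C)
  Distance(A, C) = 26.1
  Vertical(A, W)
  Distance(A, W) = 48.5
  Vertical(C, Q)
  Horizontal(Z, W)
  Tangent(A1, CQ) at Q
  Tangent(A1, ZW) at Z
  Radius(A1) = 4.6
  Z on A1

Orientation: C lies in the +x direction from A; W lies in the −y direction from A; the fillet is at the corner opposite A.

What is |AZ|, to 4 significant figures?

53.05

A is at the origin; A and C share the same y with |AC| = 26.1 and C on the +x side, so C = (26.10, 0.000). A and W share the same x with |AW| = 48.5 and W on the −y side, so W = (0.000, -48.50). The virtual corner opposite A is at (26.10, -48.50). The tangent condition forces LQ to be normal to CQ and since A1 is tangent to ZW there, LZ ⟂ ZW, with radius 4.6, so the center L sits 4.6 in from both sides at L = (21.50, -43.90). That places the tangent points at Q = (26.10, -43.90) on CQ and Z = (21.50, -48.50) on ZW. Then |AZ| = |Z − A| = 53.05.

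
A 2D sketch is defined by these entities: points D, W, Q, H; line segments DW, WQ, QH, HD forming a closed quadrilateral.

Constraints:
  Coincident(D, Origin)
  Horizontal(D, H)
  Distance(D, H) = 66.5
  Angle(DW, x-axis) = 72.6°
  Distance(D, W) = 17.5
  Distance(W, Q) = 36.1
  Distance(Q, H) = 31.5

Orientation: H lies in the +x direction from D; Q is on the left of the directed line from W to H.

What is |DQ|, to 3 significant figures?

45.4

Checks: |WQ| = 36.10 ✓; |QH| = 31.50 ✓.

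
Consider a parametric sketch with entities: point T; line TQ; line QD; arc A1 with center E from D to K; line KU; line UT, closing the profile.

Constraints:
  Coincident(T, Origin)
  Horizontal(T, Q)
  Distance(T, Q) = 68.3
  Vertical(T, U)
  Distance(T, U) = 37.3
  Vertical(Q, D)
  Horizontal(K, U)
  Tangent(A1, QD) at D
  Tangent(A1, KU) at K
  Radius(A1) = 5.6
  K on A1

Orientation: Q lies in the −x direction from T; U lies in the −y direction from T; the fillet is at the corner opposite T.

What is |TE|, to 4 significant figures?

70.26

T is at the origin; T and Q share the same y with |TQ| = 68.3 and Q on the −x side, so Q = (-68.30, 0.000). T and U share the same x with |TU| = 37.3 and U on the −y side, so U = (0.000, -37.30). The virtual corner opposite T is at (-68.30, -37.30). A1 meets QD tangentially, so ED is at right angles to QD and the tangent condition forces EK to be normal to KU, with radius 5.6, so the center E sits 5.6 in from both sides at E = (-62.70, -31.70). Then |TE| = |E − T| = 70.26.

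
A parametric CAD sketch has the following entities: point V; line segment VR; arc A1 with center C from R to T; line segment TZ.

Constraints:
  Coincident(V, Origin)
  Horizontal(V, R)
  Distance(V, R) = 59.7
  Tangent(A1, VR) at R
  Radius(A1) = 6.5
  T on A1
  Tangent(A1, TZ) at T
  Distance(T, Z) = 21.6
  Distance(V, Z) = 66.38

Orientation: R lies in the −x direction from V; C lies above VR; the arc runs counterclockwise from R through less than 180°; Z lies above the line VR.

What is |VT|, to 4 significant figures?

54.13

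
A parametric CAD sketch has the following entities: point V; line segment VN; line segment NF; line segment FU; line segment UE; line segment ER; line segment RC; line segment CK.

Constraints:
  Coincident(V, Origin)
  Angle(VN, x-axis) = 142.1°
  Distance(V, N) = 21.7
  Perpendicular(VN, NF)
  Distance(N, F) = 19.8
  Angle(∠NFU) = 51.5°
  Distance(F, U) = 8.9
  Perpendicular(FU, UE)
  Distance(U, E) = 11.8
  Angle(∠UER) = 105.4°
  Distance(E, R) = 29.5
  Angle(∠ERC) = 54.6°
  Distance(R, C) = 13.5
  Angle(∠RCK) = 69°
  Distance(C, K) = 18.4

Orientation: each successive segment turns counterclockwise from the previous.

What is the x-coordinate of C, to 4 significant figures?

-44.28

∠UER = 105.4° gives ER at 165.2° from the x-axis; with |ER| = 29.5, R = (-49.03, 17.13). ∠ERC = 54.6° gives RC at -69.40° from the x-axis; with |RC| = 13.5, C = (-44.28, 4.498). So C.x = -44.28.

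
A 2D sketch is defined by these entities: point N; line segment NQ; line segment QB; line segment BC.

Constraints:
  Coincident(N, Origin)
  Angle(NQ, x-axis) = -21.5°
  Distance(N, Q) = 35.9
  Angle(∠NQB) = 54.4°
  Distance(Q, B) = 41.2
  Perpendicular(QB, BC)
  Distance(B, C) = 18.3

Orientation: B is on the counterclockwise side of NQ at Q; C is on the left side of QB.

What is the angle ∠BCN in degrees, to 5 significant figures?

118.21°

N is at the origin; NQ runs at -21.5° with length 35.9, so Q = 35.9·(cos -21.5°, sin -21.5°) = (33.402, -13.157). ∠NQB = 54.4°, so QB runs at -21.5° + (180° − 54.4°) = 104.10° from the x-axis; with |QB| = 41.2, B = Q + 41.2·(cos 104.10°, sin 104.10°) = (23.365, 26.801). The perpendicularity gives BC at right angles to QB; with |BC| = 18.3 on the left of QB, C = B + 18.3·(-0.96987, -0.24362) = (5.6164, 22.343). Then cos ∠BCN = CB·CN / (|CB||CN|), giving 118.21°.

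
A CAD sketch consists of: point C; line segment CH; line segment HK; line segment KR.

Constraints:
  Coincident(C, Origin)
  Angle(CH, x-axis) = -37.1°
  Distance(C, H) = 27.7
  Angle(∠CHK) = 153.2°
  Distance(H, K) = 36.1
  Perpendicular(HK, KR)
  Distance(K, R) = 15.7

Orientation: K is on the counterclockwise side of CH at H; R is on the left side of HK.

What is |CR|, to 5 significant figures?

60.909

C is at the origin; CH runs at -37.1° with length 27.7, so H = 27.7·(cos -37.1°, sin -37.1°) = (22.093, -16.709). ∠CHK = 153.2°, so HK runs at -37.1° + (180° − 153.2°) = -10.300° from the x-axis; with |HK| = 36.1, K = H + 36.1·(cos -10.300°, sin -10.300°) = (57.611, -23.164). HK ⟂ KR; with |KR| = 15.7 on the left of HK, R = K + 15.7·(0.17880, 0.98389) = (60.419, -7.7166). Then |CR| = |R − C| = 60.909.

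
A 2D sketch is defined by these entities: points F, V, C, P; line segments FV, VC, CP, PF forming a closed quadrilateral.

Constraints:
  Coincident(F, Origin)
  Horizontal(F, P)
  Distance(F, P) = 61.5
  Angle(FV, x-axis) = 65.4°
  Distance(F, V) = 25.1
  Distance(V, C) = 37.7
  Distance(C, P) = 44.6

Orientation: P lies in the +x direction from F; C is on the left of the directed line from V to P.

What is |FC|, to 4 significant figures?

59.71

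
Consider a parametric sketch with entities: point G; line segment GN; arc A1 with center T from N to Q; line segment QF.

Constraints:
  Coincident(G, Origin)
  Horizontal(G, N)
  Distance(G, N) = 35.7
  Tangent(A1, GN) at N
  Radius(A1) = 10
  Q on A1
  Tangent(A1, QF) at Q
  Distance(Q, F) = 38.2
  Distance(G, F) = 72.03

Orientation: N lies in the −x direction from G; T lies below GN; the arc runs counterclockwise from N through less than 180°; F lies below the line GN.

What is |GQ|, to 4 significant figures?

45.57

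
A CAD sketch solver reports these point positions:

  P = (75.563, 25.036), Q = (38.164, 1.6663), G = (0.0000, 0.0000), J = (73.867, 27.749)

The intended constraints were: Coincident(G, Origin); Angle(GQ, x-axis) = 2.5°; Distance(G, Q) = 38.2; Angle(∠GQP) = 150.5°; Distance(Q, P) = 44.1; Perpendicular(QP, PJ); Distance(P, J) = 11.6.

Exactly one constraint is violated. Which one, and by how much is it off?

Distance(P, J) = 11.6 — off by 8.40.

G = (0.00, 0.00) ✓; GQ at 2.500° ✓; |GQ| = 38.20 ✓; ∠GQP = 150.5° ✓; |QP| = 44.10 ✓; ∠(QP, PJ) = 90.01° ✓; |PJ| = 3.199 ✗.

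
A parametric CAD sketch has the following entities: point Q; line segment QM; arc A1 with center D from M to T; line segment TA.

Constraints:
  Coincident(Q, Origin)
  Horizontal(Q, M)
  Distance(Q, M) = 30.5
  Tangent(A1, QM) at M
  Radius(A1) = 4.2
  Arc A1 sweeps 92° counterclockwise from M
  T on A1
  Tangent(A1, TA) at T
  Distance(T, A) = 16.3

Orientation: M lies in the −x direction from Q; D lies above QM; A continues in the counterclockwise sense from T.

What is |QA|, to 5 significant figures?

33.881

On A1, M sits at bearing -90° from D; a 92° counterclockwise sweep puts T at bearing 2°, so T = D + 4.2·(cos 2°, sin 2°) = (-26.303, 4.3466). A1 meets TA tangentially, so DT is at right angles to TA, so TA runs along (−sin 2°, cos 2°); with |TA| = 16.3, A = (-26.871, 20.637). Then |QA| = |A − Q| = 33.881.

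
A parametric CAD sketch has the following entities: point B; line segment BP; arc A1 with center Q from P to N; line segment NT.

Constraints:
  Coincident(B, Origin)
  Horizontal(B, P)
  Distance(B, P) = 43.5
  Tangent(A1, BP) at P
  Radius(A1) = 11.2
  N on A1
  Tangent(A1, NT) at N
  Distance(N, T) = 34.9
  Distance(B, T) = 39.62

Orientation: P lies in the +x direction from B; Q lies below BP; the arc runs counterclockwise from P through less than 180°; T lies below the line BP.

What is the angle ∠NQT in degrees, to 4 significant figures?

72.21°

B is at the origin; B and P share the same y with |BP| = 43.5 and P on the +x side, so P = (43.50, 0.000). Tangency of A1 to BP means the radius QP is perpendicular to BP, so Q = P + (0, -11.2) = (43.50, -11.20). Since QN ⟂ NT (tangency), |QT| = √(11.2² + 34.9²) = 36.65 regardless of where N sits on A1. So T lies on both circle(B, 39.62) and circle(Q, 36.65); the below-BP intersection is T = (16.52, -36.01). N is the foot of the tangent from T: N = (33.76, -5.667).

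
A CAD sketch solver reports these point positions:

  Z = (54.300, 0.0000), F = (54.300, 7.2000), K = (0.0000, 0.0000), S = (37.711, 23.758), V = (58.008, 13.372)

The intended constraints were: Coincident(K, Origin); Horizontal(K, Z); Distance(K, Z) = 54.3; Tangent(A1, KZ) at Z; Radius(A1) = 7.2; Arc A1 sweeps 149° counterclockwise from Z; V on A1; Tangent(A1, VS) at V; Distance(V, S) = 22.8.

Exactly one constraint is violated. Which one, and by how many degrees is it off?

Tangent(A1, VS) at V — off by 3.90°.

K = (0.00, 0.00) ✓; K.y = 0.00, Z.y = 0.00 ✓; |KZ| = 54.30 ✓; ∠(FZ, ZK) = 90.00° ✓; |FZ| = 7.200 ✓; bearing(F→V) − bearing(F→Z) = 149.0° ✓; |FV| = 7.200 ✓; ∠(FV, VS) = 86.10° ✗; |VS| = 22.80 ✓.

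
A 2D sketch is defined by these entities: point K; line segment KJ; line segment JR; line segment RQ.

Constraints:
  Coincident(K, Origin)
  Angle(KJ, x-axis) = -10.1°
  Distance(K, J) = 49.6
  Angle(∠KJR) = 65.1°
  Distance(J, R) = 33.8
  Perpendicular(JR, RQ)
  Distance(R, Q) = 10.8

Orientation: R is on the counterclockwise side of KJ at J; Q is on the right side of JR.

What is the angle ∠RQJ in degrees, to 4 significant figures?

72.28°

∠KJR = 65.1°, so JR runs at -10.1° + (180° − 65.1°) = 104.8° from the x-axis; with |JR| = 33.8, R = J + 33.8·(cos 104.8°, sin 104.8°) = (40.20, 23.98). The perpendicularity gives RQ at right angles to JR; with |RQ| = 10.8 on the right of JR, Q = R + 10.8·(0.9668, 0.2554) = (50.64, 26.74). Then cos ∠RQJ = QR·QJ / (|QR||QJ|), giving 72.28°.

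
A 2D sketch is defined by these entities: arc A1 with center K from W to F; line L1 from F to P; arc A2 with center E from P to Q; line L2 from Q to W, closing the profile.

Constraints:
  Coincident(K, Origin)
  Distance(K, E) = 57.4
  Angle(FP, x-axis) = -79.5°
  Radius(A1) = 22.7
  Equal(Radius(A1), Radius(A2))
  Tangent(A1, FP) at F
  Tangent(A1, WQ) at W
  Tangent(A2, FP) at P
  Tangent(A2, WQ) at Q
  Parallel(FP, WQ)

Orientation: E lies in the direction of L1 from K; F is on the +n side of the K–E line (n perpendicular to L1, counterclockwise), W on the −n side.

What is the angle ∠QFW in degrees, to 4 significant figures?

51.66°

The slot axis is L1's direction at -79.5°, so u = (cos -79.5°, sin -79.5°) = (0.1822, -0.9833) and n = (−sin -79.5°, cos -79.5°) = (0.9833, 0.1822). K is at the origin and E lies 57.4 along u from K, so E = 57.4·u = (10.46, -56.44). Tangency of A1 to both parallel lines with radius 22.7 puts F and W at K ± 22.7·n: F = (22.32, 4.137), W = (-22.32, -4.137). Equal radii place P and Q the same way about E: P = E + 22.7·n = (32.78, -52.30), Q = E − 22.7·n = (-11.86, -60.58). Then cos ∠QFW = FQ·FW / (|FQ||FW|), giving 51.66°.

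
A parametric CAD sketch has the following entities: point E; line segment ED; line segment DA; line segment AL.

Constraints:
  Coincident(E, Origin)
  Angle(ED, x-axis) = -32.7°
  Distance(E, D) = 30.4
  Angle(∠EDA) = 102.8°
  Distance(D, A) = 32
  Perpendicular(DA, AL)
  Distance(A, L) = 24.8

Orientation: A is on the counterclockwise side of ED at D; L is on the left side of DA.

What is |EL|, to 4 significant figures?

39.04

E is at the origin; ED runs at -32.7° with length 30.4, so D = 30.4·(cos -32.7°, sin -32.7°) = (25.58, -16.42). ∠EDA = 102.8°, so DA runs at -32.7° + (180° − 102.8°) = 44.50° from the x-axis; with |DA| = 32.0, A = D + 32.0·(cos 44.50°, sin 44.50°) = (48.41, 6.006). DA is perpendicular to AL; with |AL| = 24.8 on the left of DA, L = A + 24.8·(-0.7009, 0.7133) = (31.02, 23.69). Then |EL| = |L − E| = 39.04.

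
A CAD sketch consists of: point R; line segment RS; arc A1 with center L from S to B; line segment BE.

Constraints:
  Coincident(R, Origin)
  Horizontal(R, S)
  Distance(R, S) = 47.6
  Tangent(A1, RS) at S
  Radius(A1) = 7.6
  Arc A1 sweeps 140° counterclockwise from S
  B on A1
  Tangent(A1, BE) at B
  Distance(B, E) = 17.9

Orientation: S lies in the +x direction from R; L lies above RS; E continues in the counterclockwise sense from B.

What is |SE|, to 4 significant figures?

26.44

R is at the origin; RS is horizontal with |RS| = 47.6 and S on the +x side, so S = (47.60, 0.000). Since A1 is tangent to RS there, LS ⟂ RS, so L = S + (0, 7.6) = (47.60, 7.600). On A1, S sits at bearing -90° from L; a 140° counterclockwise sweep puts B at bearing 50°, so B = L + 7.6·(cos 50°, sin 50°) = (52.49, 13.42). The tangent condition forces LB to be normal to BE, so BE runs along (−sin 50°, cos 50°); with |BE| = 17.9, E = (38.77, 24.93). Then |SE| = |E − S| = 26.44.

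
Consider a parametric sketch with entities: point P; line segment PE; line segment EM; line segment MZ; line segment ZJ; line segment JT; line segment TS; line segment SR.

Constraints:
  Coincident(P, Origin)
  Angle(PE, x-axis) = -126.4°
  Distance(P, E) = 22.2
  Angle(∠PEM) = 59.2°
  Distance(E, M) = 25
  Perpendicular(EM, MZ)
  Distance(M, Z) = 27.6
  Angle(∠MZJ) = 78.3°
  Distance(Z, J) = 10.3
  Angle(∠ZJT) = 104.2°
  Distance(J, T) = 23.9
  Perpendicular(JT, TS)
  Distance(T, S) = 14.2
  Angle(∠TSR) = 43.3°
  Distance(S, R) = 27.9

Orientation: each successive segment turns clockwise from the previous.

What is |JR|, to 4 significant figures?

7.745

P is at the origin; PE runs at -126.4° with length 22.2, so E = (-13.17, -17.87). ∠PEM = 59.2° gives EM at 112.8° from the x-axis; with |EM| = 25.0, M = (-22.86, 5.178). EM ⟂ MZ, so MZ runs at 22.80°; with |MZ| = 27.6, Z = (2.582, 15.87). ∠MZJ = 78.3° gives ZJ at -78.90° from the x-axis; with |ZJ| = 10.3, J = (4.565, 5.766). ∠ZJT = 104.2° gives JT at -154.7° from the x-axis; with |JT| = 23.9, T = (-17.04, -4.448). The perpendicularity gives TS at right angles to JT, so TS runs at 115.3°; with |TS| = 14.2, S = (-23.11, 8.390). ∠TSR = 43.3° gives SR at -21.40° from the x-axis; with |SR| = 27.9, R = (2.865, -1.790). Then |JR| = |R − J| = 7.745.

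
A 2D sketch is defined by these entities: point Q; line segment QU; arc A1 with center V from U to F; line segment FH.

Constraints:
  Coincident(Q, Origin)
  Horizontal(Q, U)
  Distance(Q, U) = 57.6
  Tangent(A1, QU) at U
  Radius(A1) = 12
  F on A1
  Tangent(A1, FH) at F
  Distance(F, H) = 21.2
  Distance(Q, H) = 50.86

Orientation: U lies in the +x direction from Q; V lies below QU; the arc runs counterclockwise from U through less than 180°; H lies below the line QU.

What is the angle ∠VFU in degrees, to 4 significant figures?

51.54°

Checks: Q.y = 0.00, U.y = 0.00 ✓; |VF| = 12.00 ✓; ∠(VF, FH) = 90.00° ✓; |FH| = 21.20 ✓; |QH| = 50.86 ✓.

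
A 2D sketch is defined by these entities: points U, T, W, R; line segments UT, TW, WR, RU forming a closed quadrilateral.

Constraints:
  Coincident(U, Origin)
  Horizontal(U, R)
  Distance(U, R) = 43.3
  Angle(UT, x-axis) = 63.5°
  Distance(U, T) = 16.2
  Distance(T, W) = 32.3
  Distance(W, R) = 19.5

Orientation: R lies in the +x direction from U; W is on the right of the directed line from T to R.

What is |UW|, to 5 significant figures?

29.266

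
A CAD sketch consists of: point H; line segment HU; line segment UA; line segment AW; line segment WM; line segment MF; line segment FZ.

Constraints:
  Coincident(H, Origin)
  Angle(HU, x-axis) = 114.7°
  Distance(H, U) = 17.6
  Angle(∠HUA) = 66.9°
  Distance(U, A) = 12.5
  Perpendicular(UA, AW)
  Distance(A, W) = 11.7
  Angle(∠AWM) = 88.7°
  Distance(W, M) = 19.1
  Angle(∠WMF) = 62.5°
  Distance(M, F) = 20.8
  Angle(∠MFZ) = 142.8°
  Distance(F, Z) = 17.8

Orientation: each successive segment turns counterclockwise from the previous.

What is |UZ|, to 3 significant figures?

24.3

H is at the origin; HU runs at 114.7° with length 17.6, so U = (-7.35, 16.0). ∠HUA = 66.9° gives UA at -132° from the x-axis; with |UA| = 12.5, A = (-15.8, 6.73). The perpendicularity gives AW at right angles to UA, so AW runs at -42.2°; with |AW| = 11.7, W = (-7.08, -1.13). ∠AWM = 88.7° gives WM at 49.1° from the x-axis; with |WM| = 19.1, M = (5.42, 13.3). ∠WMF = 62.5° gives MF at 167° from the x-axis; with |MF| = 20.8, F = (-14.8, 18.1). ∠MFZ = 142.8° gives FZ at -156° from the x-axis; with |FZ| = 17.8, Z = (-31.1, 10.9). Then |UZ| = |Z − U| = 24.3.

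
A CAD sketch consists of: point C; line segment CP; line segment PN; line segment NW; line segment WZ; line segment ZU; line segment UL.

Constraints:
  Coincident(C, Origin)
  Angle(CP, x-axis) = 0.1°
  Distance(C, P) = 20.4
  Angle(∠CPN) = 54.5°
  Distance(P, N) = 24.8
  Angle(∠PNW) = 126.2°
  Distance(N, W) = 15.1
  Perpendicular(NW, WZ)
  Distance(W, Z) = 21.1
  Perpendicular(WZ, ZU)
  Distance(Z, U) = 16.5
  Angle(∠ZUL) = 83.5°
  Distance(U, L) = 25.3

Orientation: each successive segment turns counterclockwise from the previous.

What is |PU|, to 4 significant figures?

13.29

NW ⟂ WZ, so WZ runs at -90.60°; with |WZ| = 21.1, Z = (-9.357, -0.7402). The perpendicularity gives ZU at right angles to WZ, so ZU runs at -0.6000°; with |ZU| = 16.5, U = (7.142, -0.9130). Then |PU| = |U − P| = 13.29.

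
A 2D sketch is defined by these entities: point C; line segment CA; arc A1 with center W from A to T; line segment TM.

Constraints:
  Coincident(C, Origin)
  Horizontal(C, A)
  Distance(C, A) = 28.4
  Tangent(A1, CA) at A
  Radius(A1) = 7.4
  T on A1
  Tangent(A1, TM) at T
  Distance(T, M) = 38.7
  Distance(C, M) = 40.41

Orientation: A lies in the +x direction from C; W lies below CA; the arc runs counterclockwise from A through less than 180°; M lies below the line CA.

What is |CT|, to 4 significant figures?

22.07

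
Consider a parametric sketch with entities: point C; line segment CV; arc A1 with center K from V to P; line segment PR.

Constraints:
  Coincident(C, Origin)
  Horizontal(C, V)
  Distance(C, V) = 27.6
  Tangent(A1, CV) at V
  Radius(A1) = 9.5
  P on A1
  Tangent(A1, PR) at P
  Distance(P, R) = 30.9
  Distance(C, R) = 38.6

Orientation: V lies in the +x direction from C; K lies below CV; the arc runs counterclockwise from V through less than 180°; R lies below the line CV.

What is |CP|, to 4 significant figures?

19.74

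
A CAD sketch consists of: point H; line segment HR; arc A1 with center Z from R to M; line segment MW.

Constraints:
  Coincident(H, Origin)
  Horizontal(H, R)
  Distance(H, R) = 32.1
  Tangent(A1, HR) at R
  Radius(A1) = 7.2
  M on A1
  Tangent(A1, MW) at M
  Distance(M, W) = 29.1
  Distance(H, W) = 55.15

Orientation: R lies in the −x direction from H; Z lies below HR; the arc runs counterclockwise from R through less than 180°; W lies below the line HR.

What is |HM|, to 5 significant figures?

39.787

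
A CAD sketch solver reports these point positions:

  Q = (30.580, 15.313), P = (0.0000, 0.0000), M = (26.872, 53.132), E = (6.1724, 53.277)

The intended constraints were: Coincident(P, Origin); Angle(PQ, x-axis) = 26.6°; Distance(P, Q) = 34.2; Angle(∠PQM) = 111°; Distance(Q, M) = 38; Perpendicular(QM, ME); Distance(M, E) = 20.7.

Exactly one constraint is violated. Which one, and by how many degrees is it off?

Perpendicular(QM, ME) — off by 6.00°.

P = (0.00, 0.00) ✓; PQ at 26.60° ✓; |PQ| = 34.20 ✓; ∠PQM = 111.0° ✓; |QM| = 38.00 ✓; ∠(QM, ME) = 84.00° ✗; |ME| = 20.70 ✓.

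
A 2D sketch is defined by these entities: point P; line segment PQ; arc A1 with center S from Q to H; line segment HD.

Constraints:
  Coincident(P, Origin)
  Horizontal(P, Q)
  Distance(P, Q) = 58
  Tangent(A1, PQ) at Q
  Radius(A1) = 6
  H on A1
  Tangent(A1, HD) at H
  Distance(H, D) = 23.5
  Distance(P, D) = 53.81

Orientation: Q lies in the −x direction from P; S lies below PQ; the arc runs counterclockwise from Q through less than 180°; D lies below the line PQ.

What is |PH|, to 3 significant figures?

63.2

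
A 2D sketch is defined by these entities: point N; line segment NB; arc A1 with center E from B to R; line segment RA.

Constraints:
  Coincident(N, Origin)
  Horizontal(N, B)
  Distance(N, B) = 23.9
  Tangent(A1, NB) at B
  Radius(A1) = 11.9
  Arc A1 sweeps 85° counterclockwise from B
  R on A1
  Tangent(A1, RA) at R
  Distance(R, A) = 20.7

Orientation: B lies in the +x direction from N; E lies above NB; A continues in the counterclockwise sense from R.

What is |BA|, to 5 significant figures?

34.319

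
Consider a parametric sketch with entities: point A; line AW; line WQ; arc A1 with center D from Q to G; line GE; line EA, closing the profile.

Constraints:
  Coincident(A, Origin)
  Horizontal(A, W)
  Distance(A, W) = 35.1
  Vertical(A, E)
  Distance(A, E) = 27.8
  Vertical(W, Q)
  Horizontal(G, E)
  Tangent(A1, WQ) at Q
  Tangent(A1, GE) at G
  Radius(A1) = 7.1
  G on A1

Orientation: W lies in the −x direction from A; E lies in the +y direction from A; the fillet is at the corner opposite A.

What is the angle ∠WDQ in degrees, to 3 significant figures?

71.1°

A is at the origin; AW is horizontal with |AW| = 35.1 and W on the −x side, so W = (-35.1, 0.00). A and E share the same x with |AE| = 27.8 and E on the +y side, so E = (0.00, 27.8). The virtual corner opposite A is at (-35.1, 27.8). Tangency of A1 to WQ means the radius DQ is perpendicular to WQ and since A1 is tangent to GE there, DG ⟂ GE, with radius 7.1, so the center D sits 7.1 in from both sides at D = (-28.0, 20.7). That places the tangent points at Q = (-35.1, 20.7) on WQ and G = (-28.0, 27.8) on GE. Then cos ∠WDQ = DW·DQ / (|DW||DQ|), giving 71.1°.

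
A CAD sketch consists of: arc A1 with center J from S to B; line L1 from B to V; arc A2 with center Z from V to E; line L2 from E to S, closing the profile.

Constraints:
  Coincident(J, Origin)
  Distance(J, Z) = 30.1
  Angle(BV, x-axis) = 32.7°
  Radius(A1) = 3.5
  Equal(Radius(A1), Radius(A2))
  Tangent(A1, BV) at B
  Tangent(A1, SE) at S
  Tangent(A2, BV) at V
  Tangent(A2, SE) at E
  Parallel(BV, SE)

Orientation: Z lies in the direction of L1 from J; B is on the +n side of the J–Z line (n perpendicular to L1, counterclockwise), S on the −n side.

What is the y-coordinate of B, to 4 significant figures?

2.945

The slot axis is L1's direction at 32.7°, so u = (cos 32.7°, sin 32.7°) = (0.8415, 0.5402) and n = (−sin 32.7°, cos 32.7°) = (-0.5402, 0.8415). J is at the origin and Z lies 30.1 along u from J, so Z = 30.1·u = (25.33, 16.26). Tangency of A1 to both parallel lines with radius 3.5 puts B and S at J ± 3.5·n: B = (-1.891, 2.945), S = (1.891, -2.945). So B.y = 2.945.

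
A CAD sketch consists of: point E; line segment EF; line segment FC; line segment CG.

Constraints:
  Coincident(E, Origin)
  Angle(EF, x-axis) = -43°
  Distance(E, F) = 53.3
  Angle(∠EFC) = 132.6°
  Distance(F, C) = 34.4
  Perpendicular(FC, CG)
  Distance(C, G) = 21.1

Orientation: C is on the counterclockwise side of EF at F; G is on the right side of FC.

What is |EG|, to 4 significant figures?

92.78

∠EFC = 132.6°, so FC runs at -43.0° + (180° − 132.6°) = 4.400° from the x-axis; with |FC| = 34.4, C = F + 34.4·(cos 4.400°, sin 4.400°) = (73.28, -33.71). The perpendicularity gives CG at right angles to FC; with |CG| = 21.1 on the right of FC, G = C + 21.1·(0.07672, -0.9971) = (74.90, -54.75). Then |EG| = |G − E| = 92.78.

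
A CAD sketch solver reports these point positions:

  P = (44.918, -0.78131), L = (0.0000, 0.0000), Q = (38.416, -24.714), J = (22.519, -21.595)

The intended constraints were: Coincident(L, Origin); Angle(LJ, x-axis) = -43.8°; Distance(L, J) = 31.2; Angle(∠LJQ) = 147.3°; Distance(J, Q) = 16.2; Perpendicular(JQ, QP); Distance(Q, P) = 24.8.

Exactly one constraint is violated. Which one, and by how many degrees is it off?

Perpendicular(JQ, QP) — off by 4.10°.

L = (0.00, 0.00) ✓; LJ at -43.80° ✓; |LJ| = 31.20 ✓; ∠LJQ = 147.3° ✓; |JQ| = 16.20 ✓; ∠(JQ, QP) = 85.90° ✗; |QP| = 24.80 ✓.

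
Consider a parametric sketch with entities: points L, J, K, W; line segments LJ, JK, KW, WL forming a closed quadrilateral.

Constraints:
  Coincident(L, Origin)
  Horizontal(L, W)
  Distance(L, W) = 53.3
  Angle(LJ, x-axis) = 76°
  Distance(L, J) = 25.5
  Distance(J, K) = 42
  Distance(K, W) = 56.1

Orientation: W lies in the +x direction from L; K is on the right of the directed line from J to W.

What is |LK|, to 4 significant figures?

16.77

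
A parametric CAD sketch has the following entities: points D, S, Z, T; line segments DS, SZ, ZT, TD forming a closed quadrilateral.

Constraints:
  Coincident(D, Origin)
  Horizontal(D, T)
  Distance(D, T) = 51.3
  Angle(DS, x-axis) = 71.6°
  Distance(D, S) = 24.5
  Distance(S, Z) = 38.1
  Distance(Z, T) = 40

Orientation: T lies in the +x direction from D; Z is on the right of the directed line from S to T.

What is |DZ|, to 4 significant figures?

20.01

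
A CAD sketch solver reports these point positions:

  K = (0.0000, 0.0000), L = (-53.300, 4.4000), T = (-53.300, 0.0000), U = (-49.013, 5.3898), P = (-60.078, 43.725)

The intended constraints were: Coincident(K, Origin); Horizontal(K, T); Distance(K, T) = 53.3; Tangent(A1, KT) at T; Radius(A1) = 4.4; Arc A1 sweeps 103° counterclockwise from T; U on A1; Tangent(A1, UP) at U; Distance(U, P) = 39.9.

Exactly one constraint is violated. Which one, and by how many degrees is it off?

Tangent(A1, UP) at U — off by 3.10°.

K = (0.00, 0.00) ✓; K.y = 0.00, T.y = 0.00 ✓; |KT| = 53.30 ✓; ∠(LT, TK) = 90.00° ✓; |LT| = 4.400 ✓; bearing(L→U) − bearing(L→T) = 103.0° ✓; |LU| = 4.400 ✓; ∠(LU, UP) = 86.90° ✗; |UP| = 39.90 ✓.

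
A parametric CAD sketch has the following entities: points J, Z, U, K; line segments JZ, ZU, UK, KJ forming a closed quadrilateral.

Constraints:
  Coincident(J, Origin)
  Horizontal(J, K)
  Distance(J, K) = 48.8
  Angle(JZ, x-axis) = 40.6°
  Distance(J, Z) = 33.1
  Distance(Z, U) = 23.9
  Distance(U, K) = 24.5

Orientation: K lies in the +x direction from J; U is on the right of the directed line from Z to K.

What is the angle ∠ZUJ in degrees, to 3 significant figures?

86.2°

Checks: |ZU| = 23.90 ✓; |UK| = 24.50 ✓.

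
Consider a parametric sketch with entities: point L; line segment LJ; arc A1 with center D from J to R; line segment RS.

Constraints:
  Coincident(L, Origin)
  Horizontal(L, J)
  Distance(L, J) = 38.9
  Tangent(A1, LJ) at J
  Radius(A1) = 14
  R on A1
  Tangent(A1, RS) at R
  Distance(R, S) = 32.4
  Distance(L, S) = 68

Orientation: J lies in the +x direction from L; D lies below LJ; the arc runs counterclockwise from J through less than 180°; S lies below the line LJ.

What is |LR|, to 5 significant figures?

36.001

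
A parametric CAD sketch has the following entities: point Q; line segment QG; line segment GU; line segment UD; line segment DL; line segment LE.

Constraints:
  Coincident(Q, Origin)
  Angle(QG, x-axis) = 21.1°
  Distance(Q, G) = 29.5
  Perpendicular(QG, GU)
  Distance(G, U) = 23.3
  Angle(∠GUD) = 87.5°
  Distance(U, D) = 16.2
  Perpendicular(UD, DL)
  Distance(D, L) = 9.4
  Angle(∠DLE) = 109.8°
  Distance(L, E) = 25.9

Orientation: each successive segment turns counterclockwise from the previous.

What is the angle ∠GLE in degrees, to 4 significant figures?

22.63°

Q is at the origin; QG runs at 21.1° with length 29.5, so G = (27.52, 10.62). QG ⟂ GU, so GU runs at 111.1°; with |GU| = 23.3, U = (19.13, 32.36). ∠GUD = 87.5° gives UD at -156.4° from the x-axis; with |UD| = 16.2, D = (4.289, 25.87). UD is perpendicular to DL, so DL runs at -66.40°; with |DL| = 9.4, L = (8.052, 17.26). ∠DLE = 109.8° gives LE at 3.800° from the x-axis; with |LE| = 25.9, E = (33.90, 18.97). Then cos ∠GLE = LG·LE / (|LG||LE|), giving 22.63°.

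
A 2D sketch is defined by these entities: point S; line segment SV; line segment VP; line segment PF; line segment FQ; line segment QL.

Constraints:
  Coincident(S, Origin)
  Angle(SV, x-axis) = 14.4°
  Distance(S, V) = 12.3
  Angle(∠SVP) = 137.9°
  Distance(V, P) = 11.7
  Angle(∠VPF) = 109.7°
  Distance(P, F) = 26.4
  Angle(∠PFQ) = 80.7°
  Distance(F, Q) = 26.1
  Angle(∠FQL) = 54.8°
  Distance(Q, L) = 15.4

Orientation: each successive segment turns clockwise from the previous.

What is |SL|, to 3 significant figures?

12.8

∠PFQ = 80.7° gives FQ at 163° from the x-axis; with |FQ| = 26.1, Q = (-6.32, -20.8). ∠FQL = 54.8° gives QL at 37.5° from the x-axis; with |QL| = 15.4, L = (5.90, -11.4). Then |SL| = |L − S| = 12.8.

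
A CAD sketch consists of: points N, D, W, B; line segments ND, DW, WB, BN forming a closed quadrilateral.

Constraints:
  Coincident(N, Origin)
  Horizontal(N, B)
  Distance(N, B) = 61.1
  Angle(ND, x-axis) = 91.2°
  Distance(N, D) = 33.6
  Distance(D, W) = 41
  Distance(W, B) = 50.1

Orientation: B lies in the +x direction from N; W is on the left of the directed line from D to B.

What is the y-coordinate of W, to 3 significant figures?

44.8

Checks: |DW| = 41.00 ✓; |WB| = 50.10 ✓.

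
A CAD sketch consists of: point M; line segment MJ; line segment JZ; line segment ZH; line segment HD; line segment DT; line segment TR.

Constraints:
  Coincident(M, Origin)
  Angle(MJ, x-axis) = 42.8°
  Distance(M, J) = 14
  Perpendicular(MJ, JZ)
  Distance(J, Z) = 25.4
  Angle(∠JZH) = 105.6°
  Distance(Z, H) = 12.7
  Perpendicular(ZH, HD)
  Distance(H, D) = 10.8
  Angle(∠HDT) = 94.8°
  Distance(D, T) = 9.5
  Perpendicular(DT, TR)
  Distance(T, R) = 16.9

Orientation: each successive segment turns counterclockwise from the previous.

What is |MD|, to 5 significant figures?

18.448

M is at the origin; MJ runs at 42.8° with length 14.0, so J = (10.272, 9.5122). MJ is perpendicular to JZ, so JZ runs at 132.80°; with |JZ| = 25.4, Z = (-6.9856, 28.149). ∠JZH = 105.6° gives ZH at -152.80° from the x-axis; with |ZH| = 12.7, H = (-18.281, 22.344). ZH is perpendicular to HD, so HD runs at -62.800°; with |HD| = 10.8, D = (-13.345, 12.738). Then |MD| = |D − M| = 18.448.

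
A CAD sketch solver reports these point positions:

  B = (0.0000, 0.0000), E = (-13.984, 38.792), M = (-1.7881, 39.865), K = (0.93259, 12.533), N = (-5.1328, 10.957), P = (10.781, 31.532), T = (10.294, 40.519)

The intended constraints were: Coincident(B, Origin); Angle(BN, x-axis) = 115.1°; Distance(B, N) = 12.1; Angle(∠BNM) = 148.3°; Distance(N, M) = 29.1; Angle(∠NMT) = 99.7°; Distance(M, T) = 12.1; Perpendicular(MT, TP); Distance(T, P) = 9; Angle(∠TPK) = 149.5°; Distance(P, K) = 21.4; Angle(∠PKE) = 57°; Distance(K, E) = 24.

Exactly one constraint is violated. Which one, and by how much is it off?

Distance(K, E) = 24 — off by 6.20.

B = (0.00, 0.00) ✓; BN at 115.1° ✓; |BN| = 12.10 ✓; ∠BNM = 148.3° ✓; |NM| = 29.10 ✓; ∠NMT = 99.70° ✓; |MT| = 12.10 ✓; ∠(MT, TP) = 90.00° ✓; |TP| = 9.000 ✓; ∠TPK = 149.5° ✓; |PK| = 21.40 ✓; ∠PKE = 57.00° ✓; |KE| = 30.20 ✗.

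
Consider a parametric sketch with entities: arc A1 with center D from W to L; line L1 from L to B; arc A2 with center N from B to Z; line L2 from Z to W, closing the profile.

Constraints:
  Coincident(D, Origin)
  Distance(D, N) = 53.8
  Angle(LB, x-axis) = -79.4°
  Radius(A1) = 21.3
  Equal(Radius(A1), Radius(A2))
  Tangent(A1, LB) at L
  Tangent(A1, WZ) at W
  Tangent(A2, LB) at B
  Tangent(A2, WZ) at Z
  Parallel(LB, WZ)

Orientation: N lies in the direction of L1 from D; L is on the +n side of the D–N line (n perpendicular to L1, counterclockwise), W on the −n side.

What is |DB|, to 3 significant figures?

57.9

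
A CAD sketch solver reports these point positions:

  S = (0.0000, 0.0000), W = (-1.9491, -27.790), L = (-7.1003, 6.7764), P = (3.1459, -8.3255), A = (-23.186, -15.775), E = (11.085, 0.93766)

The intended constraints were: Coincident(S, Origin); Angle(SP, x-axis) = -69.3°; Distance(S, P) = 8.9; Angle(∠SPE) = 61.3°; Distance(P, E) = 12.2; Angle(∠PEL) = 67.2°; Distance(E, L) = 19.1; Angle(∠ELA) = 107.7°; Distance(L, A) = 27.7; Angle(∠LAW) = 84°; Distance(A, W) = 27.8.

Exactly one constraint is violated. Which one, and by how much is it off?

Distance(A, W) = 27.8 — off by 3.40.

S = (0.00, 0.00) ✓; SP at -69.30° ✓; |SP| = 8.900 ✓; ∠SPE = 61.30° ✓; |PE| = 12.20 ✓; ∠PEL = 67.20° ✓; |EL| = 19.10 ✓; ∠ELA = 107.7° ✓; |LA| = 27.70 ✓; ∠LAW = 84.00° ✓; |AW| = 24.40 ✗.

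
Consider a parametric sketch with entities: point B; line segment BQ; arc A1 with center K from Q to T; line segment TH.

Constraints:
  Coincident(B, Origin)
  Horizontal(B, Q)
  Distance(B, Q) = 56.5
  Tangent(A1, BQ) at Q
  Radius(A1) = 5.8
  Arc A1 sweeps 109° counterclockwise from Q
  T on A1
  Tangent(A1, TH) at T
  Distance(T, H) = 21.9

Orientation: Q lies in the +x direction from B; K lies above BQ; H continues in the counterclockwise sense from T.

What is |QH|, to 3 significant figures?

28.4

On A1, Q sits at bearing -90° from K; a 109° counterclockwise sweep puts T at bearing 19°, so T = K + 5.8·(cos 19°, sin 19°) = (62.0, 7.69). Since A1 is tangent to TH there, KT ⟂ TH, so TH runs along (−sin 19°, cos 19°); with |TH| = 21.9, H = (54.9, 28.4). Then |QH| = |H − Q| = 28.4.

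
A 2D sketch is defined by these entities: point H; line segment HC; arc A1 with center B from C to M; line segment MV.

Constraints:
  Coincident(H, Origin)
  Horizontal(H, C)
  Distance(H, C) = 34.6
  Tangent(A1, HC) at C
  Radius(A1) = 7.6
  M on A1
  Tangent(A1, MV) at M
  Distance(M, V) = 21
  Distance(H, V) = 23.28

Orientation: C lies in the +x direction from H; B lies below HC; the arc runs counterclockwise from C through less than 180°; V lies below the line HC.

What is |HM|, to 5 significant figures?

29.099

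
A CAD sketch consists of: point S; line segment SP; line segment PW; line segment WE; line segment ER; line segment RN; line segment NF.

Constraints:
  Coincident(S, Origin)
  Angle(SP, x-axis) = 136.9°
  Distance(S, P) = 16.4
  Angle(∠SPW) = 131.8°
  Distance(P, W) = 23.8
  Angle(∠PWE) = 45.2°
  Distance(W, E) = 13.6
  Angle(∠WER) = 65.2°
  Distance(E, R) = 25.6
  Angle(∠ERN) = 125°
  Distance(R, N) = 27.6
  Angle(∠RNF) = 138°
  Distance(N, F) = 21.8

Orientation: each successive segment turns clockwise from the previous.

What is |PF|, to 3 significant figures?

59.6

∠ERN = 125.0° gives RN at 144° from the x-axis; with |RN| = 27.6, N = (-48.6, 33.0). ∠RNF = 138.0° gives NF at 102° from the x-axis; with |NF| = 21.8, F = (-53.1, 54.3). Then |PF| = |F − P| = 59.6.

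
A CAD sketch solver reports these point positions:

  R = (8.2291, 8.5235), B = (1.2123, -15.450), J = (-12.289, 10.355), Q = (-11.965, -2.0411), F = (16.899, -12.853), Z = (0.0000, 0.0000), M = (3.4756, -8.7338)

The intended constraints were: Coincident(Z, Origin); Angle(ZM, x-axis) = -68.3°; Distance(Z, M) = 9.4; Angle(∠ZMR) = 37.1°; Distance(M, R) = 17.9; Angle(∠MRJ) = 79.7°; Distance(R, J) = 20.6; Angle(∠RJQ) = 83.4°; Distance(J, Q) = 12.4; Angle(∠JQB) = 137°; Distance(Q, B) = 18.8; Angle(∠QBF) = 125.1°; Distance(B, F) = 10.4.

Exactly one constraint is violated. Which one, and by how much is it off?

Distance(B, F) = 10.4 — off by 5.50.

Z = (0.00, 0.00) ✓; ZM at -68.30° ✓; |ZM| = 9.400 ✓; ∠ZMR = 37.10° ✓; |MR| = 17.90 ✓; ∠MRJ = 79.70° ✓; |RJ| = 20.60 ✓; ∠RJQ = 83.40° ✓; |JQ| = 12.40 ✓; ∠JQB = 137.0° ✓; |QB| = 18.80 ✓; ∠QBF = 125.1° ✓; |BF| = 15.90 ✗.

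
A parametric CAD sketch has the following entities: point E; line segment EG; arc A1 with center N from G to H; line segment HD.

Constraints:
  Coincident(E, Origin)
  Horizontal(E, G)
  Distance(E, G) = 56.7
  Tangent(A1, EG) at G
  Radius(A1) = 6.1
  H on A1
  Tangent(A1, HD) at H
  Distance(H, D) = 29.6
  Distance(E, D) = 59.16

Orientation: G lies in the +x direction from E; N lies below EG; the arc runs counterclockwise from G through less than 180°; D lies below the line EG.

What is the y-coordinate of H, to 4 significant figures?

-5.502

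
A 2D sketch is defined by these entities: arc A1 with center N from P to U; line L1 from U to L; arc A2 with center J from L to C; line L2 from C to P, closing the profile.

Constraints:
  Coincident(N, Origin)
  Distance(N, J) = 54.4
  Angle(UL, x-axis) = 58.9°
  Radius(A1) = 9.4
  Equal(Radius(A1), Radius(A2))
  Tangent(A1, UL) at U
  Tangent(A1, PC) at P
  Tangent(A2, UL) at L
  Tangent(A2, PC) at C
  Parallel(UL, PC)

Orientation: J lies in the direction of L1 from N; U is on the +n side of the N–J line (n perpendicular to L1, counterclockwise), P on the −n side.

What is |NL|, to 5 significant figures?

55.206

Tangency of A1 to both parallel lines with radius 9.4 puts U and P at N ± 9.4·n: U = (-8.0489, 4.8554), P = (8.0489, -4.8554). Equal radii place L and C the same way about J: L = J + 9.4·n = (20.051, 51.436), C = J − 9.4·n = (36.148, 41.726). Then |NL| = |L − N| = 55.206.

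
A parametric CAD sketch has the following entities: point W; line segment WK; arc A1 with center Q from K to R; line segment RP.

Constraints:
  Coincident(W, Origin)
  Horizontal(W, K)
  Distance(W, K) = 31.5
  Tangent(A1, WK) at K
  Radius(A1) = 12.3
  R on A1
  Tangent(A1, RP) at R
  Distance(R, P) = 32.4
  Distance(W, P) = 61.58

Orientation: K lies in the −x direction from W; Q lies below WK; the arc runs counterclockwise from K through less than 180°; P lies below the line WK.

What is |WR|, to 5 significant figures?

45.704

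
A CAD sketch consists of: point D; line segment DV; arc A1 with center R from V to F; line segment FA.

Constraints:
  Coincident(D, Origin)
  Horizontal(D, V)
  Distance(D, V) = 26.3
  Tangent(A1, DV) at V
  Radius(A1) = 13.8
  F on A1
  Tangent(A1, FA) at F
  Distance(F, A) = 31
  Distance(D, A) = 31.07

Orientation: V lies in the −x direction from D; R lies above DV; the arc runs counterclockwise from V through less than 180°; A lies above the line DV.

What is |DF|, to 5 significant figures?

16.150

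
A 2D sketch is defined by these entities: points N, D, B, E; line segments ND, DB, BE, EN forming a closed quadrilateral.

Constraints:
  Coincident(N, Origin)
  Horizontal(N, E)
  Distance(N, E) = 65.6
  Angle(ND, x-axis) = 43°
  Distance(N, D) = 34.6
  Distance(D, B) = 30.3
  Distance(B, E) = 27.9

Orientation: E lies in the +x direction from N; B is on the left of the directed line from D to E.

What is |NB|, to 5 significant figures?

61.301

Checks: |DB| = 30.30 ✓; |BE| = 27.90 ✓.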